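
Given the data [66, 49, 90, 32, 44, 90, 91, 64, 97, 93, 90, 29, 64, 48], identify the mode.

90

Step 1: Count the frequency of each value:
  29: appears 1 time(s)
  32: appears 1 time(s)
  44: appears 1 time(s)
  48: appears 1 time(s)
  49: appears 1 time(s)
  64: appears 2 time(s)
  66: appears 1 time(s)
  90: appears 3 time(s)
  91: appears 1 time(s)
  93: appears 1 time(s)
  97: appears 1 time(s)
Step 2: The value 90 appears most frequently (3 times).
Step 3: Mode = 90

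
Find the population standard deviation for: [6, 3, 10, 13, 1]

4.4091

Step 1: Compute the mean: 6.6
Step 2: Sum of squared deviations from the mean: 97.2
Step 3: Population variance = 97.2 / 5 = 19.44
Step 4: Standard deviation = sqrt(19.44) = 4.4091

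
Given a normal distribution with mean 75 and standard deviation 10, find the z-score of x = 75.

0

Step 1: Recall the z-score formula: z = (x - mu) / sigma
Step 2: Substitute values: z = (75 - 75) / 10
Step 3: z = 0 / 10 = 0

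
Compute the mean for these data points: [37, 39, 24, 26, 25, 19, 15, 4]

23.625

Step 1: Sum all values: 37 + 39 + 24 + 26 + 25 + 19 + 15 + 4 = 189
Step 2: Count the number of values: n = 8
Step 3: Mean = sum / n = 189 / 8 = 23.625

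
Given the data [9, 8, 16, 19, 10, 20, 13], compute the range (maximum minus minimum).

12

Step 1: Identify the maximum value: max = 20
Step 2: Identify the minimum value: min = 8
Step 3: Range = max - min = 20 - 8 = 12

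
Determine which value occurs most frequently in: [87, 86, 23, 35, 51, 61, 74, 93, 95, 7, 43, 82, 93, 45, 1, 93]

93

Step 1: Count the frequency of each value:
  1: appears 1 time(s)
  7: appears 1 time(s)
  23: appears 1 time(s)
  35: appears 1 time(s)
  43: appears 1 time(s)
  45: appears 1 time(s)
  51: appears 1 time(s)
  61: appears 1 time(s)
  74: appears 1 time(s)
  82: appears 1 time(s)
  86: appears 1 time(s)
  87: appears 1 time(s)
  93: appears 3 time(s)
  95: appears 1 time(s)
Step 2: The value 93 appears most frequently (3 times).
Step 3: Mode = 93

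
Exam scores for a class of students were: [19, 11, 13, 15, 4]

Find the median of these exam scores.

13

Step 1: Sort the data in ascending order: [4, 11, 13, 15, 19]
Step 2: The number of values is n = 5.
Step 3: Since n is odd, the median is the middle value at position 3: 13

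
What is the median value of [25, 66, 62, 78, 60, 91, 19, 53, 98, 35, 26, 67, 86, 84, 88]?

66

Step 1: Sort the data in ascending order: [19, 25, 26, 35, 53, 60, 62, 66, 67, 78, 84, 86, 88, 91, 98]
Step 2: The number of values is n = 15.
Step 3: Since n is odd, the median is the middle value at position 8: 66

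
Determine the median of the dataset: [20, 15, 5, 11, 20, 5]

13

Step 1: Sort the data in ascending order: [5, 5, 11, 15, 20, 20]
Step 2: The number of values is n = 6.
Step 3: Since n is even, the median is the average of positions 3 and 4:
  Median = (11 + 15) / 2 = 13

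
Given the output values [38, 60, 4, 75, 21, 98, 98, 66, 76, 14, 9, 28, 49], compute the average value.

48.9231

Step 1: Sum all values: 38 + 60 + 4 + 75 + 21 + 98 + 98 + 66 + 76 + 14 + 9 + 28 + 49 = 636
Step 2: Count the number of values: n = 13
Step 3: Mean = sum / n = 636 / 13 = 48.9231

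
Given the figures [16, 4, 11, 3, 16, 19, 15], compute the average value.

12

Step 1: Sum all values: 16 + 4 + 11 + 3 + 16 + 19 + 15 = 84
Step 2: Count the number of values: n = 7
Step 3: Mean = sum / n = 84 / 7 = 12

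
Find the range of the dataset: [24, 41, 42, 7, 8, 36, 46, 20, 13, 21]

39

Step 1: Identify the maximum value: max = 46
Step 2: Identify the minimum value: min = 7
Step 3: Range = max - min = 46 - 7 = 39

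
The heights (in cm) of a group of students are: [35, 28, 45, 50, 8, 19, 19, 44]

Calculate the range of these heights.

42

Step 1: Identify the maximum value: max = 50
Step 2: Identify the minimum value: min = 8
Step 3: Range = max - min = 50 - 8 = 42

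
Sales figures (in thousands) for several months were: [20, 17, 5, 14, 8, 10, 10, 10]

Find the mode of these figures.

10

Step 1: Count the frequency of each value:
  5: appears 1 time(s)
  8: appears 1 time(s)
  10: appears 3 time(s)
  14: appears 1 time(s)
  17: appears 1 time(s)
  20: appears 1 time(s)
Step 2: The value 10 appears most frequently (3 times).
Step 3: Mode = 10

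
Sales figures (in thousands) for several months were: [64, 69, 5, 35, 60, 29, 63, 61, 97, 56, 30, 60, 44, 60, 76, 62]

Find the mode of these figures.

60

Step 1: Count the frequency of each value:
  5: appears 1 time(s)
  29: appears 1 time(s)
  30: appears 1 time(s)
  35: appears 1 time(s)
  44: appears 1 time(s)
  56: appears 1 time(s)
  60: appears 3 time(s)
  61: appears 1 time(s)
  62: appears 1 time(s)
  63: appears 1 time(s)
  64: appears 1 time(s)
  69: appears 1 time(s)
  76: appears 1 time(s)
  97: appears 1 time(s)
Step 2: The value 60 appears most frequently (3 times).
Step 3: Mode = 60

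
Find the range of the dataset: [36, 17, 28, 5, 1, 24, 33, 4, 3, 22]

35

Step 1: Identify the maximum value: max = 36
Step 2: Identify the minimum value: min = 1
Step 3: Range = max - min = 36 - 1 = 35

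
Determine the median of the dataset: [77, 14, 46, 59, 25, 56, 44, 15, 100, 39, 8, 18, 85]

44

Step 1: Sort the data in ascending order: [8, 14, 15, 18, 25, 39, 44, 46, 56, 59, 77, 85, 100]
Step 2: The number of values is n = 13.
Step 3: Since n is odd, the median is the middle value at position 7: 44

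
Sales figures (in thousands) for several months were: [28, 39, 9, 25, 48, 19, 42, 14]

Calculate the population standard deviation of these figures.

13.0576

Step 1: Compute the mean: 28
Step 2: Sum of squared deviations from the mean: 1364
Step 3: Population variance = 1364 / 8 = 170.5
Step 4: Standard deviation = sqrt(170.5) = 13.0576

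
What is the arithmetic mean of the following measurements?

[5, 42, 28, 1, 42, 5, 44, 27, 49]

27

Step 1: Sum all values: 5 + 42 + 28 + 1 + 42 + 5 + 44 + 27 + 49 = 243
Step 2: Count the number of values: n = 9
Step 3: Mean = sum / n = 243 / 9 = 27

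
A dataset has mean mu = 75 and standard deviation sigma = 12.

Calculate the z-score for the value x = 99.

2

Step 1: Recall the z-score formula: z = (x - mu) / sigma
Step 2: Substitute values: z = (99 - 75) / 12
Step 3: z = 24 / 12 = 2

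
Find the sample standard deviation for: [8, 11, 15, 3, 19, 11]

5.5287

Step 1: Compute the mean: 11.1667
Step 2: Sum of squared deviations from the mean: 152.8333
Step 3: Sample variance = 152.8333 / 5 = 30.5667
Step 4: Standard deviation = sqrt(30.5667) = 5.5287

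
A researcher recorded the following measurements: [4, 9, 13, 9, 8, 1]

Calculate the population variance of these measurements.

14.8889

Step 1: Compute the mean: (4 + 9 + 13 + 9 + 8 + 1) / 6 = 7.3333
Step 2: Compute squared deviations from the mean:
  (4 - 7.3333)^2 = 11.1111
  (9 - 7.3333)^2 = 2.7778
  (13 - 7.3333)^2 = 32.1111
  (9 - 7.3333)^2 = 2.7778
  (8 - 7.3333)^2 = 0.4444
  (1 - 7.3333)^2 = 40.1111
Step 3: Sum of squared deviations = 89.3333
Step 4: Population variance = 89.3333 / 6 = 14.8889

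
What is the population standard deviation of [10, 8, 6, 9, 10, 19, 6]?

4.0958

Step 1: Compute the mean: 9.7143
Step 2: Sum of squared deviations from the mean: 117.4286
Step 3: Population variance = 117.4286 / 7 = 16.7755
Step 4: Standard deviation = sqrt(16.7755) = 4.0958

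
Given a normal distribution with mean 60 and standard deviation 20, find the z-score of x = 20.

-2

Step 1: Recall the z-score formula: z = (x - mu) / sigma
Step 2: Substitute values: z = (20 - 60) / 20
Step 3: z = -40 / 20 = -2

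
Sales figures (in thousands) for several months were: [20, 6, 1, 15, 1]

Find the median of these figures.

6

Step 1: Sort the data in ascending order: [1, 1, 6, 15, 20]
Step 2: The number of values is n = 5.
Step 3: Since n is odd, the median is the middle value at position 3: 6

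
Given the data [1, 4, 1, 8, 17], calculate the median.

4

Step 1: Sort the data in ascending order: [1, 1, 4, 8, 17]
Step 2: The number of values is n = 5.
Step 3: Since n is odd, the median is the middle value at position 3: 4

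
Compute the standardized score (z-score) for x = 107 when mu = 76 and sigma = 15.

2.0667

Step 1: Recall the z-score formula: z = (x - mu) / sigma
Step 2: Substitute values: z = (107 - 76) / 15
Step 3: z = 31 / 15 = 2.0667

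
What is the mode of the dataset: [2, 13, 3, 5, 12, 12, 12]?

12

Step 1: Count the frequency of each value:
  2: appears 1 time(s)
  3: appears 1 time(s)
  5: appears 1 time(s)
  12: appears 3 time(s)
  13: appears 1 time(s)
Step 2: The value 12 appears most frequently (3 times).
Step 3: Mode = 12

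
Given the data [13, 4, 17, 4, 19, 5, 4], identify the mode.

4

Step 1: Count the frequency of each value:
  4: appears 3 time(s)
  5: appears 1 time(s)
  13: appears 1 time(s)
  17: appears 1 time(s)
  19: appears 1 time(s)
Step 2: The value 4 appears most frequently (3 times).
Step 3: Mode = 4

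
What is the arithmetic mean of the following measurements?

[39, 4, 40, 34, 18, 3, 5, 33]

22

Step 1: Sum all values: 39 + 4 + 40 + 34 + 18 + 3 + 5 + 33 = 176
Step 2: Count the number of values: n = 8
Step 3: Mean = sum / n = 176 / 8 = 22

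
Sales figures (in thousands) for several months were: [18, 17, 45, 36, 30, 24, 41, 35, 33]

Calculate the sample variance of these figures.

94.5

Step 1: Compute the mean: (18 + 17 + 45 + 36 + 30 + 24 + 41 + 35 + 33) / 9 = 31
Step 2: Compute squared deviations from the mean:
  (18 - 31)^2 = 169
  (17 - 31)^2 = 196
  (45 - 31)^2 = 196
  (36 - 31)^2 = 25
  (30 - 31)^2 = 1
  (24 - 31)^2 = 49
  (41 - 31)^2 = 100
  (35 - 31)^2 = 16
  (33 - 31)^2 = 4
Step 3: Sum of squared deviations = 756
Step 4: Sample variance = 756 / 8 = 94.5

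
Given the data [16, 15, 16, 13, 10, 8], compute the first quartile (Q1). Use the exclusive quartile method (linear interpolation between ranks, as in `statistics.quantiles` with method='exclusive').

9.5

Step 1: Sort the data: [8, 10, 13, 15, 16, 16]
Step 2: n = 6
Step 3: Using the exclusive quartile method:
  Q1 = 9.5
  Q2 (median) = 14
  Q3 = 16
  IQR = Q3 - Q1 = 16 - 9.5 = 6.5
Step 4: Q1 = 9.5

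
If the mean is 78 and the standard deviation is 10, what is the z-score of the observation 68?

-1

Step 1: Recall the z-score formula: z = (x - mu) / sigma
Step 2: Substitute values: z = (68 - 78) / 10
Step 3: z = -10 / 10 = -1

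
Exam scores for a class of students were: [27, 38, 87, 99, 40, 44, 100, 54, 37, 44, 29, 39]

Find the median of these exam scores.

42

Step 1: Sort the data in ascending order: [27, 29, 37, 38, 39, 40, 44, 44, 54, 87, 99, 100]
Step 2: The number of values is n = 12.
Step 3: Since n is even, the median is the average of positions 6 and 7:
  Median = (40 + 44) / 2 = 42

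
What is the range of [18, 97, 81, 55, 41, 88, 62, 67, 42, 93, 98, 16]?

82

Step 1: Identify the maximum value: max = 98
Step 2: Identify the minimum value: min = 16
Step 3: Range = max - min = 98 - 16 = 82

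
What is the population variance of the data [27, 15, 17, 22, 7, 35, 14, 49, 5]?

174.3951

Step 1: Compute the mean: (27 + 15 + 17 + 22 + 7 + 35 + 14 + 49 + 5) / 9 = 21.2222
Step 2: Compute squared deviations from the mean:
  (27 - 21.2222)^2 = 33.3827
  (15 - 21.2222)^2 = 38.716
  (17 - 21.2222)^2 = 17.8272
  (22 - 21.2222)^2 = 0.6049
  (7 - 21.2222)^2 = 202.2716
  (35 - 21.2222)^2 = 189.8272
  (14 - 21.2222)^2 = 52.1605
  (49 - 21.2222)^2 = 771.6049
  (5 - 21.2222)^2 = 263.1605
Step 3: Sum of squared deviations = 1569.5556
Step 4: Population variance = 1569.5556 / 9 = 174.3951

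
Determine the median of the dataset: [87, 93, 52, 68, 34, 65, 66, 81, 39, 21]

65.5

Step 1: Sort the data in ascending order: [21, 34, 39, 52, 65, 66, 68, 81, 87, 93]
Step 2: The number of values is n = 10.
Step 3: Since n is even, the median is the average of positions 5 and 6:
  Median = (65 + 66) / 2 = 65.5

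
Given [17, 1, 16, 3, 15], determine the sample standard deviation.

7.733

Step 1: Compute the mean: 10.4
Step 2: Sum of squared deviations from the mean: 239.2
Step 3: Sample variance = 239.2 / 4 = 59.8
Step 4: Standard deviation = sqrt(59.8) = 7.733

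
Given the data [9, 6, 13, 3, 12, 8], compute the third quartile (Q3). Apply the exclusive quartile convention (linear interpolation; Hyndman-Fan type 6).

12.25

Step 1: Sort the data: [3, 6, 8, 9, 12, 13]
Step 2: n = 6
Step 3: Using the exclusive quartile method:
  Q1 = 5.25
  Q2 (median) = 8.5
  Q3 = 12.25
  IQR = Q3 - Q1 = 12.25 - 5.25 = 7
Step 4: Q3 = 12.25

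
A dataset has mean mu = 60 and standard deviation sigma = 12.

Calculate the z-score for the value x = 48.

-1

Step 1: Recall the z-score formula: z = (x - mu) / sigma
Step 2: Substitute values: z = (48 - 60) / 12
Step 3: z = -12 / 12 = -1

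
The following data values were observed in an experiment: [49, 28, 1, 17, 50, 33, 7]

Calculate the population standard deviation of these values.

17.8234

Step 1: Compute the mean: 26.4286
Step 2: Sum of squared deviations from the mean: 2223.7143
Step 3: Population variance = 2223.7143 / 7 = 317.6735
Step 4: Standard deviation = sqrt(317.6735) = 17.8234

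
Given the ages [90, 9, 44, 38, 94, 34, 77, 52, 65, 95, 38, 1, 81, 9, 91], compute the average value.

54.5333

Step 1: Sum all values: 90 + 9 + 44 + 38 + 94 + 34 + 77 + 52 + 65 + 95 + 38 + 1 + 81 + 9 + 91 = 818
Step 2: Count the number of values: n = 15
Step 3: Mean = sum / n = 818 / 15 = 54.5333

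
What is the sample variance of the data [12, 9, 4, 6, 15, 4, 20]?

36.3333

Step 1: Compute the mean: (12 + 9 + 4 + 6 + 15 + 4 + 20) / 7 = 10
Step 2: Compute squared deviations from the mean:
  (12 - 10)^2 = 4
  (9 - 10)^2 = 1
  (4 - 10)^2 = 36
  (6 - 10)^2 = 16
  (15 - 10)^2 = 25
  (4 - 10)^2 = 36
  (20 - 10)^2 = 100
Step 3: Sum of squared deviations = 218
Step 4: Sample variance = 218 / 6 = 36.3333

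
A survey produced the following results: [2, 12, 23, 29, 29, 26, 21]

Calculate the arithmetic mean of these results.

20.2857

Step 1: Sum all values: 2 + 12 + 23 + 29 + 29 + 26 + 21 = 142
Step 2: Count the number of values: n = 7
Step 3: Mean = sum / n = 142 / 7 = 20.2857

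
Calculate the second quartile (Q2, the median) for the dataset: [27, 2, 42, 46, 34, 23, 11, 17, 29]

27

Step 1: Sort the data: [2, 11, 17, 23, 27, 29, 34, 42, 46]
Step 2: n = 9
Step 3: Q2 is the median. Since n is odd, it is the middle value at position 5: 27
Step 4: Q2 = 27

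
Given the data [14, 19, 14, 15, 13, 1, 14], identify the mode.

14

Step 1: Count the frequency of each value:
  1: appears 1 time(s)
  13: appears 1 time(s)
  14: appears 3 time(s)
  15: appears 1 time(s)
  19: appears 1 time(s)
Step 2: The value 14 appears most frequently (3 times).
Step 3: Mode = 14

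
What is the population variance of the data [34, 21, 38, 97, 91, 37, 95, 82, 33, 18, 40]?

876.7438

Step 1: Compute the mean: (34 + 21 + 38 + 97 + 91 + 37 + 95 + 82 + 33 + 18 + 40) / 11 = 53.2727
Step 2: Compute squared deviations from the mean:
  (34 - 53.2727)^2 = 371.438
  (21 - 53.2727)^2 = 1041.5289
  (38 - 53.2727)^2 = 233.2562
  (97 - 53.2727)^2 = 1912.0744
  (91 - 53.2727)^2 = 1423.3471
  (37 - 53.2727)^2 = 264.8017
  (95 - 53.2727)^2 = 1741.1653
  (82 - 53.2727)^2 = 825.2562
  (33 - 53.2727)^2 = 410.9835
  (18 - 53.2727)^2 = 1244.1653
  (40 - 53.2727)^2 = 176.1653
Step 3: Sum of squared deviations = 9644.1818
Step 4: Population variance = 9644.1818 / 11 = 876.7438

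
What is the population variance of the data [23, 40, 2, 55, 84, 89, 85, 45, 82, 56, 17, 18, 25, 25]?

807.1224

Step 1: Compute the mean: (23 + 40 + 2 + 55 + 84 + 89 + 85 + 45 + 82 + 56 + 17 + 18 + 25 + 25) / 14 = 46.1429
Step 2: Compute squared deviations from the mean:
  (23 - 46.1429)^2 = 535.5918
  (40 - 46.1429)^2 = 37.7347
  (2 - 46.1429)^2 = 1948.5918
  (55 - 46.1429)^2 = 78.449
  (84 - 46.1429)^2 = 1433.1633
  (89 - 46.1429)^2 = 1836.7347
  (85 - 46.1429)^2 = 1509.8776
  (45 - 46.1429)^2 = 1.3061
  (82 - 46.1429)^2 = 1285.7347
  (56 - 46.1429)^2 = 97.1633
  (17 - 46.1429)^2 = 849.3061
  (18 - 46.1429)^2 = 792.0204
  (25 - 46.1429)^2 = 447.0204
  (25 - 46.1429)^2 = 447.0204
Step 3: Sum of squared deviations = 11299.7143
Step 4: Population variance = 11299.7143 / 14 = 807.1224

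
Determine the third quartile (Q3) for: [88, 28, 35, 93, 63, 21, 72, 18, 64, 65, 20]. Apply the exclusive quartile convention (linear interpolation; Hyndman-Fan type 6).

72

Step 1: Sort the data: [18, 20, 21, 28, 35, 63, 64, 65, 72, 88, 93]
Step 2: n = 11
Step 3: Using the exclusive quartile method:
  Q1 = 21
  Q2 (median) = 63
  Q3 = 72
  IQR = Q3 - Q1 = 72 - 21 = 51
Step 4: Q3 = 72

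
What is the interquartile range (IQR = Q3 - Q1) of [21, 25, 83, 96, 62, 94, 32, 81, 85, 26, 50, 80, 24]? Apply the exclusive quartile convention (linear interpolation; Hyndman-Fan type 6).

58.5

Step 1: Sort the data: [21, 24, 25, 26, 32, 50, 62, 80, 81, 83, 85, 94, 96]
Step 2: n = 13
Step 3: Using the exclusive quartile method:
  Q1 = 25.5
  Q2 (median) = 62
  Q3 = 84
  IQR = Q3 - Q1 = 84 - 25.5 = 58.5
Step 4: IQR = 58.5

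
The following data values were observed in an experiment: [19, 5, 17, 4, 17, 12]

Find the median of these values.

14.5

Step 1: Sort the data in ascending order: [4, 5, 12, 17, 17, 19]
Step 2: The number of values is n = 6.
Step 3: Since n is even, the median is the average of positions 3 and 4:
  Median = (12 + 17) / 2 = 14.5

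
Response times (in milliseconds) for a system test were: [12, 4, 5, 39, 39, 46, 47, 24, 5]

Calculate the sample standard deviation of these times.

18.4602

Step 1: Compute the mean: 24.5556
Step 2: Sum of squared deviations from the mean: 2726.2222
Step 3: Sample variance = 2726.2222 / 8 = 340.7778
Step 4: Standard deviation = sqrt(340.7778) = 18.4602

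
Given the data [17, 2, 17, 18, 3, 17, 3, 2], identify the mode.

17

Step 1: Count the frequency of each value:
  2: appears 2 time(s)
  3: appears 2 time(s)
  17: appears 3 time(s)
  18: appears 1 time(s)
Step 2: The value 17 appears most frequently (3 times).
Step 3: Mode = 17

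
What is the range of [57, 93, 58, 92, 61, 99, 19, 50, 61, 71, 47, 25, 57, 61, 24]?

80

Step 1: Identify the maximum value: max = 99
Step 2: Identify the minimum value: min = 19
Step 3: Range = max - min = 99 - 19 = 80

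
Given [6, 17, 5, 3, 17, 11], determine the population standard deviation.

5.61

Step 1: Compute the mean: 9.8333
Step 2: Sum of squared deviations from the mean: 188.8333
Step 3: Population variance = 188.8333 / 6 = 31.4722
Step 4: Standard deviation = sqrt(31.4722) = 5.61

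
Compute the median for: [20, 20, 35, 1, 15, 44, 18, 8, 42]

20

Step 1: Sort the data in ascending order: [1, 8, 15, 18, 20, 20, 35, 42, 44]
Step 2: The number of values is n = 9.
Step 3: Since n is odd, the median is the middle value at position 5: 20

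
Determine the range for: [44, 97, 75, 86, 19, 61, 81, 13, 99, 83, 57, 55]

86

Step 1: Identify the maximum value: max = 99
Step 2: Identify the minimum value: min = 13
Step 3: Range = max - min = 99 - 13 = 86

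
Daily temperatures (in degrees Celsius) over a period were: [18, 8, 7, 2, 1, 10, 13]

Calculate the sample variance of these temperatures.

35.619

Step 1: Compute the mean: (18 + 8 + 7 + 2 + 1 + 10 + 13) / 7 = 8.4286
Step 2: Compute squared deviations from the mean:
  (18 - 8.4286)^2 = 91.6122
  (8 - 8.4286)^2 = 0.1837
  (7 - 8.4286)^2 = 2.0408
  (2 - 8.4286)^2 = 41.3265
  (1 - 8.4286)^2 = 55.1837
  (10 - 8.4286)^2 = 2.4694
  (13 - 8.4286)^2 = 20.898
Step 3: Sum of squared deviations = 213.7143
Step 4: Sample variance = 213.7143 / 6 = 35.619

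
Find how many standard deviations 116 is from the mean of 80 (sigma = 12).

3

Step 1: Recall the z-score formula: z = (x - mu) / sigma
Step 2: Substitute values: z = (116 - 80) / 12
Step 3: z = 36 / 12 = 3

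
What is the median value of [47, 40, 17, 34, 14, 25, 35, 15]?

29.5

Step 1: Sort the data in ascending order: [14, 15, 17, 25, 34, 35, 40, 47]
Step 2: The number of values is n = 8.
Step 3: Since n is even, the median is the average of positions 4 and 5:
  Median = (25 + 34) / 2 = 29.5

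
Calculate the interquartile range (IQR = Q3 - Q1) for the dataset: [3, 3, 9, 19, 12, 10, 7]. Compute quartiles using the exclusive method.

9

Step 1: Sort the data: [3, 3, 7, 9, 10, 12, 19]
Step 2: n = 7
Step 3: Using the exclusive quartile method:
  Q1 = 3
  Q2 (median) = 9
  Q3 = 12
  IQR = Q3 - Q1 = 12 - 3 = 9
Step 4: IQR = 9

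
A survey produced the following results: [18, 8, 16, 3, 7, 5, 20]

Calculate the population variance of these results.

40

Step 1: Compute the mean: (18 + 8 + 16 + 3 + 7 + 5 + 20) / 7 = 11
Step 2: Compute squared deviations from the mean:
  (18 - 11)^2 = 49
  (8 - 11)^2 = 9
  (16 - 11)^2 = 25
  (3 - 11)^2 = 64
  (7 - 11)^2 = 16
  (5 - 11)^2 = 36
  (20 - 11)^2 = 81
Step 3: Sum of squared deviations = 280
Step 4: Population variance = 280 / 7 = 40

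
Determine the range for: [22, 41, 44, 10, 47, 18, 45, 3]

44

Step 1: Identify the maximum value: max = 47
Step 2: Identify the minimum value: min = 3
Step 3: Range = max - min = 47 - 3 = 44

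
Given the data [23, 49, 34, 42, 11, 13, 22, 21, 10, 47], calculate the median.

22.5

Step 1: Sort the data in ascending order: [10, 11, 13, 21, 22, 23, 34, 42, 47, 49]
Step 2: The number of values is n = 10.
Step 3: Since n is even, the median is the average of positions 5 and 6:
  Median = (22 + 23) / 2 = 22.5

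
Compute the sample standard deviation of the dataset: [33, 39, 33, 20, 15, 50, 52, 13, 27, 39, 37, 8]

14.1967

Step 1: Compute the mean: 30.5
Step 2: Sum of squared deviations from the mean: 2217
Step 3: Sample variance = 2217 / 11 = 201.5455
Step 4: Standard deviation = sqrt(201.5455) = 14.1967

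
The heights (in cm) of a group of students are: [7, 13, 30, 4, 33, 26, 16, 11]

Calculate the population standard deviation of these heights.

10.1612

Step 1: Compute the mean: 17.5
Step 2: Sum of squared deviations from the mean: 826
Step 3: Population variance = 826 / 8 = 103.25
Step 4: Standard deviation = sqrt(103.25) = 10.1612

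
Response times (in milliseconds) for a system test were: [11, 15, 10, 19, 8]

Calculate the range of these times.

11

Step 1: Identify the maximum value: max = 19
Step 2: Identify the minimum value: min = 8
Step 3: Range = max - min = 19 - 8 = 11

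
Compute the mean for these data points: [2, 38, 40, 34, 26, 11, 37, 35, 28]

27.8889

Step 1: Sum all values: 2 + 38 + 40 + 34 + 26 + 11 + 37 + 35 + 28 = 251
Step 2: Count the number of values: n = 9
Step 3: Mean = sum / n = 251 / 9 = 27.8889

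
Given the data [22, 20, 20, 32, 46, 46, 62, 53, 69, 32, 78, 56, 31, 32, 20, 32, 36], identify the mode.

32

Step 1: Count the frequency of each value:
  20: appears 3 time(s)
  22: appears 1 time(s)
  31: appears 1 time(s)
  32: appears 4 time(s)
  36: appears 1 time(s)
  46: appears 2 time(s)
  53: appears 1 time(s)
  56: appears 1 time(s)
  62: appears 1 time(s)
  69: appears 1 time(s)
  78: appears 1 time(s)
Step 2: The value 32 appears most frequently (4 times).
Step 3: Mode = 32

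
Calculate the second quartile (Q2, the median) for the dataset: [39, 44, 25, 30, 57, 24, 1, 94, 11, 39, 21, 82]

34.5

Step 1: Sort the data: [1, 11, 21, 24, 25, 30, 39, 39, 44, 57, 82, 94]
Step 2: n = 12
Step 3: Q2 is the median. Since n is even, it is the average of the values at positions 6 and 7:
  Q2 = (30 + 39) / 2 = 34.5
Step 4: Q2 = 34.5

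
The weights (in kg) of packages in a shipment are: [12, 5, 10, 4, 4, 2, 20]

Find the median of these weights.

5

Step 1: Sort the data in ascending order: [2, 4, 4, 5, 10, 12, 20]
Step 2: The number of values is n = 7.
Step 3: Since n is odd, the median is the middle value at position 4: 5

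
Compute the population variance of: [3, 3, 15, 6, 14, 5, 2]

24.9796

Step 1: Compute the mean: (3 + 3 + 15 + 6 + 14 + 5 + 2) / 7 = 6.8571
Step 2: Compute squared deviations from the mean:
  (3 - 6.8571)^2 = 14.8776
  (3 - 6.8571)^2 = 14.8776
  (15 - 6.8571)^2 = 66.3061
  (6 - 6.8571)^2 = 0.7347
  (14 - 6.8571)^2 = 51.0204
  (5 - 6.8571)^2 = 3.449
  (2 - 6.8571)^2 = 23.5918
Step 3: Sum of squared deviations = 174.8571
Step 4: Population variance = 174.8571 / 7 = 24.9796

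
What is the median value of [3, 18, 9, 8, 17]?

9

Step 1: Sort the data in ascending order: [3, 8, 9, 17, 18]
Step 2: The number of values is n = 5.
Step 3: Since n is odd, the median is the middle value at position 3: 9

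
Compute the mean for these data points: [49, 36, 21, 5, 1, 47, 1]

22.8571

Step 1: Sum all values: 49 + 36 + 21 + 5 + 1 + 47 + 1 = 160
Step 2: Count the number of values: n = 7
Step 3: Mean = sum / n = 160 / 7 = 22.8571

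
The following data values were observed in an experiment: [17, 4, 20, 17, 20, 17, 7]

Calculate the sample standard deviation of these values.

6.3994

Step 1: Compute the mean: 14.5714
Step 2: Sum of squared deviations from the mean: 245.7143
Step 3: Sample variance = 245.7143 / 6 = 40.9524
Step 4: Standard deviation = sqrt(40.9524) = 6.3994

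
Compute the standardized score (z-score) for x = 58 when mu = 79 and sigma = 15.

-1.4

Step 1: Recall the z-score formula: z = (x - mu) / sigma
Step 2: Substitute values: z = (58 - 79) / 15
Step 3: z = -21 / 15 = -1.4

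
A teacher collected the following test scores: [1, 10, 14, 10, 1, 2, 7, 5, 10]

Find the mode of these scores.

10

Step 1: Count the frequency of each value:
  1: appears 2 time(s)
  2: appears 1 time(s)
  5: appears 1 time(s)
  7: appears 1 time(s)
  10: appears 3 time(s)
  14: appears 1 time(s)
Step 2: The value 10 appears most frequently (3 times).
Step 3: Mode = 10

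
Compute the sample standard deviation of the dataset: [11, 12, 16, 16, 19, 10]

3.5214

Step 1: Compute the mean: 14
Step 2: Sum of squared deviations from the mean: 62
Step 3: Sample variance = 62 / 5 = 12.4
Step 4: Standard deviation = sqrt(12.4) = 3.5214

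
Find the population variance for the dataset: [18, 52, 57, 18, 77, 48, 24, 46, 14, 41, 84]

509.157

Step 1: Compute the mean: (18 + 52 + 57 + 18 + 77 + 48 + 24 + 46 + 14 + 41 + 84) / 11 = 43.5455
Step 2: Compute squared deviations from the mean:
  (18 - 43.5455)^2 = 652.5702
  (52 - 43.5455)^2 = 71.4793
  (57 - 43.5455)^2 = 181.0248
  (18 - 43.5455)^2 = 652.5702
  (77 - 43.5455)^2 = 1119.2066
  (48 - 43.5455)^2 = 19.843
  (24 - 43.5455)^2 = 382.0248
  (46 - 43.5455)^2 = 6.0248
  (14 - 43.5455)^2 = 872.9339
  (41 - 43.5455)^2 = 6.4793
  (84 - 43.5455)^2 = 1636.5702
Step 3: Sum of squared deviations = 5600.7273
Step 4: Population variance = 5600.7273 / 11 = 509.157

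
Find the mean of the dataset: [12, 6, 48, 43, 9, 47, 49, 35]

31.125

Step 1: Sum all values: 12 + 6 + 48 + 43 + 9 + 47 + 49 + 35 = 249
Step 2: Count the number of values: n = 8
Step 3: Mean = sum / n = 249 / 8 = 31.125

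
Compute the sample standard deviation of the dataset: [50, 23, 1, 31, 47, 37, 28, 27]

15.3064

Step 1: Compute the mean: 30.5
Step 2: Sum of squared deviations from the mean: 1640
Step 3: Sample variance = 1640 / 7 = 234.2857
Step 4: Standard deviation = sqrt(234.2857) = 15.3064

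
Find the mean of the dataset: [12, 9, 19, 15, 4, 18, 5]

11.7143

Step 1: Sum all values: 12 + 9 + 19 + 15 + 4 + 18 + 5 = 82
Step 2: Count the number of values: n = 7
Step 3: Mean = sum / n = 82 / 7 = 11.7143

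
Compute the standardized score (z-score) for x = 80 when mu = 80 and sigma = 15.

0

Step 1: Recall the z-score formula: z = (x - mu) / sigma
Step 2: Substitute values: z = (80 - 80) / 15
Step 3: z = 0 / 15 = 0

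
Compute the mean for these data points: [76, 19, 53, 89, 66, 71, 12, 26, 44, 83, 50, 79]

55.6667

Step 1: Sum all values: 76 + 19 + 53 + 89 + 66 + 71 + 12 + 26 + 44 + 83 + 50 + 79 = 668
Step 2: Count the number of values: n = 12
Step 3: Mean = sum / n = 668 / 12 = 55.6667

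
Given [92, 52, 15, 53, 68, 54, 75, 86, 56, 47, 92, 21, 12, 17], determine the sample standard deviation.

28.1913

Step 1: Compute the mean: 52.8571
Step 2: Sum of squared deviations from the mean: 10331.7143
Step 3: Sample variance = 10331.7143 / 13 = 794.7473
Step 4: Standard deviation = sqrt(794.7473) = 28.1913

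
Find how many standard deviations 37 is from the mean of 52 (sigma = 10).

-1.5

Step 1: Recall the z-score formula: z = (x - mu) / sigma
Step 2: Substitute values: z = (37 - 52) / 10
Step 3: z = -15 / 10 = -1.5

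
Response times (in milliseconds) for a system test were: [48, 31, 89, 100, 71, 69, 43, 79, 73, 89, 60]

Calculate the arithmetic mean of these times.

68.3636

Step 1: Sum all values: 48 + 31 + 89 + 100 + 71 + 69 + 43 + 79 + 73 + 89 + 60 = 752
Step 2: Count the number of values: n = 11
Step 3: Mean = sum / n = 752 / 11 = 68.3636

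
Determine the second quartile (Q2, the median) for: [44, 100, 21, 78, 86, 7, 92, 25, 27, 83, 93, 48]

63

Step 1: Sort the data: [7, 21, 25, 27, 44, 48, 78, 83, 86, 92, 93, 100]
Step 2: n = 12
Step 3: Q2 is the median. Since n is even, it is the average of the values at positions 6 and 7:
  Q2 = (48 + 78) / 2 = 63
Step 4: Q2 = 63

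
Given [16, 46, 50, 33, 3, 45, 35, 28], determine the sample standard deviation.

16.089

Step 1: Compute the mean: 32
Step 2: Sum of squared deviations from the mean: 1812
Step 3: Sample variance = 1812 / 7 = 258.8571
Step 4: Standard deviation = sqrt(258.8571) = 16.089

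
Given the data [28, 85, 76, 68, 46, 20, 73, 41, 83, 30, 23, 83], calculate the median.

57

Step 1: Sort the data in ascending order: [20, 23, 28, 30, 41, 46, 68, 73, 76, 83, 83, 85]
Step 2: The number of values is n = 12.
Step 3: Since n is even, the median is the average of positions 6 and 7:
  Median = (46 + 68) / 2 = 57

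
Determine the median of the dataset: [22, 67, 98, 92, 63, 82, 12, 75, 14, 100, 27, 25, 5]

63

Step 1: Sort the data in ascending order: [5, 12, 14, 22, 25, 27, 63, 67, 75, 82, 92, 98, 100]
Step 2: The number of values is n = 13.
Step 3: Since n is odd, the median is the middle value at position 7: 63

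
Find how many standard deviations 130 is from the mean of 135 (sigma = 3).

-1.6667

Step 1: Recall the z-score formula: z = (x - mu) / sigma
Step 2: Substitute values: z = (130 - 135) / 3
Step 3: z = -5 / 3 = -1.6667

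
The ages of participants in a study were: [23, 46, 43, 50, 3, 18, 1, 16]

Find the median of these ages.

20.5

Step 1: Sort the data in ascending order: [1, 3, 16, 18, 23, 43, 46, 50]
Step 2: The number of values is n = 8.
Step 3: Since n is even, the median is the average of positions 4 and 5:
  Median = (18 + 23) / 2 = 20.5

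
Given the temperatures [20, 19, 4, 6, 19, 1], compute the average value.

11.5

Step 1: Sum all values: 20 + 19 + 4 + 6 + 19 + 1 = 69
Step 2: Count the number of values: n = 6
Step 3: Mean = sum / n = 69 / 6 = 11.5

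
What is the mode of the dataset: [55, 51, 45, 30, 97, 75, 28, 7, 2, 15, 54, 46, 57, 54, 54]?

54

Step 1: Count the frequency of each value:
  2: appears 1 time(s)
  7: appears 1 time(s)
  15: appears 1 time(s)
  28: appears 1 time(s)
  30: appears 1 time(s)
  45: appears 1 time(s)
  46: appears 1 time(s)
  51: appears 1 time(s)
  54: appears 3 time(s)
  55: appears 1 time(s)
  57: appears 1 time(s)
  75: appears 1 time(s)
  97: appears 1 time(s)
Step 2: The value 54 appears most frequently (3 times).
Step 3: Mode = 54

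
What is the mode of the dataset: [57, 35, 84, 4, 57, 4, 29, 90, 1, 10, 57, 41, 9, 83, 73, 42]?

57

Step 1: Count the frequency of each value:
  1: appears 1 time(s)
  4: appears 2 time(s)
  9: appears 1 time(s)
  10: appears 1 time(s)
  29: appears 1 time(s)
  35: appears 1 time(s)
  41: appears 1 time(s)
  42: appears 1 time(s)
  57: appears 3 time(s)
  73: appears 1 time(s)
  83: appears 1 time(s)
  84: appears 1 time(s)
  90: appears 1 time(s)
Step 2: The value 57 appears most frequently (3 times).
Step 3: Mode = 57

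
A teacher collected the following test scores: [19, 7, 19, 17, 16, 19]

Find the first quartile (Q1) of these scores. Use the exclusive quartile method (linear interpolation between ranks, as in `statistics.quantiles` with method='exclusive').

13.75

Step 1: Sort the data: [7, 16, 17, 19, 19, 19]
Step 2: n = 6
Step 3: Using the exclusive quartile method:
  Q1 = 13.75
  Q2 (median) = 18
  Q3 = 19
  IQR = Q3 - Q1 = 19 - 13.75 = 5.25
Step 4: Q1 = 13.75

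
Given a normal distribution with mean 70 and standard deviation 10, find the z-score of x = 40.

-3

Step 1: Recall the z-score formula: z = (x - mu) / sigma
Step 2: Substitute values: z = (40 - 70) / 10
Step 3: z = -30 / 10 = -3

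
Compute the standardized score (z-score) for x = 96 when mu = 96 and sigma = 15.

0

Step 1: Recall the z-score formula: z = (x - mu) / sigma
Step 2: Substitute values: z = (96 - 96) / 15
Step 3: z = 0 / 15 = 0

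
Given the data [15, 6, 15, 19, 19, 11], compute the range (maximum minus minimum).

13

Step 1: Identify the maximum value: max = 19
Step 2: Identify the minimum value: min = 6
Step 3: Range = max - min = 19 - 6 = 13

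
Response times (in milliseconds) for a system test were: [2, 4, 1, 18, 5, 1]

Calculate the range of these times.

17

Step 1: Identify the maximum value: max = 18
Step 2: Identify the minimum value: min = 1
Step 3: Range = max - min = 18 - 1 = 17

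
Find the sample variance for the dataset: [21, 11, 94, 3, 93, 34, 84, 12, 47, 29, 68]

1172.0909

Step 1: Compute the mean: (21 + 11 + 94 + 3 + 93 + 34 + 84 + 12 + 47 + 29 + 68) / 11 = 45.0909
Step 2: Compute squared deviations from the mean:
  (21 - 45.0909)^2 = 580.3719
  (11 - 45.0909)^2 = 1162.1901
  (94 - 45.0909)^2 = 2392.0992
  (3 - 45.0909)^2 = 1771.6446
  (93 - 45.0909)^2 = 2295.281
  (34 - 45.0909)^2 = 123.0083
  (84 - 45.0909)^2 = 1513.9174
  (12 - 45.0909)^2 = 1095.0083
  (47 - 45.0909)^2 = 3.6446
  (29 - 45.0909)^2 = 258.9174
  (68 - 45.0909)^2 = 524.8264
Step 3: Sum of squared deviations = 11720.9091
Step 4: Sample variance = 11720.9091 / 10 = 1172.0909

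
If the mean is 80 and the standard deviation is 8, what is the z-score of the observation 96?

2

Step 1: Recall the z-score formula: z = (x - mu) / sigma
Step 2: Substitute values: z = (96 - 80) / 8
Step 3: z = 16 / 8 = 2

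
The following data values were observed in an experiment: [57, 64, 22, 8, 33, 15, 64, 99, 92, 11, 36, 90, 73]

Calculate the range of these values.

91

Step 1: Identify the maximum value: max = 99
Step 2: Identify the minimum value: min = 8
Step 3: Range = max - min = 99 - 8 = 91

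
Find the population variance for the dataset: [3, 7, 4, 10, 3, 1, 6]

7.8367

Step 1: Compute the mean: (3 + 7 + 4 + 10 + 3 + 1 + 6) / 7 = 4.8571
Step 2: Compute squared deviations from the mean:
  (3 - 4.8571)^2 = 3.449
  (7 - 4.8571)^2 = 4.5918
  (4 - 4.8571)^2 = 0.7347
  (10 - 4.8571)^2 = 26.449
  (3 - 4.8571)^2 = 3.449
  (1 - 4.8571)^2 = 14.8776
  (6 - 4.8571)^2 = 1.3061
Step 3: Sum of squared deviations = 54.8571
Step 4: Population variance = 54.8571 / 7 = 7.8367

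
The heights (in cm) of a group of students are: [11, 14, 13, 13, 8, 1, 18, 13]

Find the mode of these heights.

13

Step 1: Count the frequency of each value:
  1: appears 1 time(s)
  8: appears 1 time(s)
  11: appears 1 time(s)
  13: appears 3 time(s)
  14: appears 1 time(s)
  18: appears 1 time(s)
Step 2: The value 13 appears most frequently (3 times).
Step 3: Mode = 13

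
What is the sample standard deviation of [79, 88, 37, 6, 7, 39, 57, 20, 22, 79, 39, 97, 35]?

30.7317

Step 1: Compute the mean: 46.5385
Step 2: Sum of squared deviations from the mean: 11333.2308
Step 3: Sample variance = 11333.2308 / 12 = 944.4359
Step 4: Standard deviation = sqrt(944.4359) = 30.7317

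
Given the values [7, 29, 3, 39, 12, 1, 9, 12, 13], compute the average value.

13.8889

Step 1: Sum all values: 7 + 29 + 3 + 39 + 12 + 1 + 9 + 12 + 13 = 125
Step 2: Count the number of values: n = 9
Step 3: Mean = sum / n = 125 / 9 = 13.8889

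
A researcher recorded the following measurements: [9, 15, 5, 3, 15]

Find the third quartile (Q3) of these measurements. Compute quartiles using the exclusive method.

15

Step 1: Sort the data: [3, 5, 9, 15, 15]
Step 2: n = 5
Step 3: Using the exclusive quartile method:
  Q1 = 4
  Q2 (median) = 9
  Q3 = 15
  IQR = Q3 - Q1 = 15 - 4 = 11
Step 4: Q3 = 15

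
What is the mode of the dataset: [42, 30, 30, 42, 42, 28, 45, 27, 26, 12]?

42

Step 1: Count the frequency of each value:
  12: appears 1 time(s)
  26: appears 1 time(s)
  27: appears 1 time(s)
  28: appears 1 time(s)
  30: appears 2 time(s)
  42: appears 3 time(s)
  45: appears 1 time(s)
Step 2: The value 42 appears most frequently (3 times).
Step 3: Mode = 42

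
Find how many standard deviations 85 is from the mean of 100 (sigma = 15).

-1

Step 1: Recall the z-score formula: z = (x - mu) / sigma
Step 2: Substitute values: z = (85 - 100) / 15
Step 3: z = -15 / 15 = -1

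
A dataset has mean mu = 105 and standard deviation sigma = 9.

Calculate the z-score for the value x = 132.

3

Step 1: Recall the z-score formula: z = (x - mu) / sigma
Step 2: Substitute values: z = (132 - 105) / 9
Step 3: z = 27 / 9 = 3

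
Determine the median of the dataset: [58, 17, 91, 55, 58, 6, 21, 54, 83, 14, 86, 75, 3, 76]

56.5

Step 1: Sort the data in ascending order: [3, 6, 14, 17, 21, 54, 55, 58, 58, 75, 76, 83, 86, 91]
Step 2: The number of values is n = 14.
Step 3: Since n is even, the median is the average of positions 7 and 8:
  Median = (55 + 58) / 2 = 56.5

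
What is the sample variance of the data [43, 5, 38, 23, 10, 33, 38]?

220.4762

Step 1: Compute the mean: (43 + 5 + 38 + 23 + 10 + 33 + 38) / 7 = 27.1429
Step 2: Compute squared deviations from the mean:
  (43 - 27.1429)^2 = 251.449
  (5 - 27.1429)^2 = 490.3061
  (38 - 27.1429)^2 = 117.8776
  (23 - 27.1429)^2 = 17.1633
  (10 - 27.1429)^2 = 293.8776
  (33 - 27.1429)^2 = 34.3061
  (38 - 27.1429)^2 = 117.8776
Step 3: Sum of squared deviations = 1322.8571
Step 4: Sample variance = 1322.8571 / 6 = 220.4762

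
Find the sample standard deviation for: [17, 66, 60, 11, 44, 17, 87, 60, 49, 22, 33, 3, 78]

27.0969

Step 1: Compute the mean: 42.0769
Step 2: Sum of squared deviations from the mean: 8810.9231
Step 3: Sample variance = 8810.9231 / 12 = 734.2436
Step 4: Standard deviation = sqrt(734.2436) = 27.0969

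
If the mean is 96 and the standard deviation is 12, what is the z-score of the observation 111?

1.25

Step 1: Recall the z-score formula: z = (x - mu) / sigma
Step 2: Substitute values: z = (111 - 96) / 12
Step 3: z = 15 / 12 = 1.25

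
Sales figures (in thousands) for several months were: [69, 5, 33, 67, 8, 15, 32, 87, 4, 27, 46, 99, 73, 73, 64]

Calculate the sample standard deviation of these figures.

31.4056

Step 1: Compute the mean: 46.8
Step 2: Sum of squared deviations from the mean: 13808.4
Step 3: Sample variance = 13808.4 / 14 = 986.3143
Step 4: Standard deviation = sqrt(986.3143) = 31.4056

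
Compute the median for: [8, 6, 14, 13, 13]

13

Step 1: Sort the data in ascending order: [6, 8, 13, 13, 14]
Step 2: The number of values is n = 5.
Step 3: Since n is odd, the median is the middle value at position 3: 13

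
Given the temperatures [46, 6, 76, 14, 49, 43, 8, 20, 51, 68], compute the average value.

38.1

Step 1: Sum all values: 46 + 6 + 76 + 14 + 49 + 43 + 8 + 20 + 51 + 68 = 381
Step 2: Count the number of values: n = 10
Step 3: Mean = sum / n = 381 / 10 = 38.1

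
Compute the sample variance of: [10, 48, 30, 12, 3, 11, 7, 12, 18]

195.1944

Step 1: Compute the mean: (10 + 48 + 30 + 12 + 3 + 11 + 7 + 12 + 18) / 9 = 16.7778
Step 2: Compute squared deviations from the mean:
  (10 - 16.7778)^2 = 45.9383
  (48 - 16.7778)^2 = 974.8272
  (30 - 16.7778)^2 = 174.8272
  (12 - 16.7778)^2 = 22.8272
  (3 - 16.7778)^2 = 189.8272
  (11 - 16.7778)^2 = 33.3827
  (7 - 16.7778)^2 = 95.6049
  (12 - 16.7778)^2 = 22.8272
  (18 - 16.7778)^2 = 1.4938
Step 3: Sum of squared deviations = 1561.5556
Step 4: Sample variance = 1561.5556 / 8 = 195.1944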